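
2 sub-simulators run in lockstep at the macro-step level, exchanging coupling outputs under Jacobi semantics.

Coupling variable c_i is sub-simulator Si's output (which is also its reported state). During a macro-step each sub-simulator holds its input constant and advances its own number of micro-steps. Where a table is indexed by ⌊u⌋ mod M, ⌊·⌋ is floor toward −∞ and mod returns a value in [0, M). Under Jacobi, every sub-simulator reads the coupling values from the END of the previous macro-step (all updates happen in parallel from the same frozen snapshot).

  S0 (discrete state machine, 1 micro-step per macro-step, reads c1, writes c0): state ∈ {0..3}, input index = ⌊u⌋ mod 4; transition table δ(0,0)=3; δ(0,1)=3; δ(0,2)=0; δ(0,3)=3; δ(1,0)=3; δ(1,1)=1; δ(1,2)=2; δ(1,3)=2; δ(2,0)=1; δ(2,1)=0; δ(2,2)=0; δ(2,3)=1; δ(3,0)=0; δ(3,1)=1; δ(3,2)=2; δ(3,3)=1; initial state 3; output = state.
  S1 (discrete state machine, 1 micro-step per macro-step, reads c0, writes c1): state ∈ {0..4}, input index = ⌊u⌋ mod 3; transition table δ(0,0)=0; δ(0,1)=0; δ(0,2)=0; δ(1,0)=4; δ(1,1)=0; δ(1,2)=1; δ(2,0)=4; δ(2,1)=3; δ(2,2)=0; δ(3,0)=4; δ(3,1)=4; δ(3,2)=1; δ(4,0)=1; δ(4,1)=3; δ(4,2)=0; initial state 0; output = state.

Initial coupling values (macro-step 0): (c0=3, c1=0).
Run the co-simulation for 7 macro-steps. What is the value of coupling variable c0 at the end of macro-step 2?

c0 at macro-step 2 = 3

macro 1: S0 reads c1=0 → after 1×micro: 0; S1 reads c0=3 → after 1×micro: 0 ⇒ (c0=0, c1=0)
macro 2: S0 reads c1=0 → after 1×micro: 3; S1 reads c0=0 → after 1×micro: 0 ⇒ (c0=3, c1=0)
macro 3: S0 reads c1=0 → after 1×micro: 0; S1 reads c0=3 → after 1×micro: 0 ⇒ (c0=0, c1=0)
macro 4: S0 reads c1=0 → after 1×micro: 3; S1 reads c0=0 → after 1×micro: 0 ⇒ (c0=3, c1=0)
macro 5: S0 reads c1=0 → after 1×micro: 0; S1 reads c0=3 → after 1×micro: 0 ⇒ (c0=0, c1=0)
macro 6: S0 reads c1=0 → after 1×micro: 3; S1 reads c0=0 → after 1×micro: 0 ⇒ (c0=3, c1=0)
macro 7: S0 reads c1=0 → after 1×micro: 0; S1 reads c0=3 → after 1×micro: 0 ⇒ (c0=0, c1=0)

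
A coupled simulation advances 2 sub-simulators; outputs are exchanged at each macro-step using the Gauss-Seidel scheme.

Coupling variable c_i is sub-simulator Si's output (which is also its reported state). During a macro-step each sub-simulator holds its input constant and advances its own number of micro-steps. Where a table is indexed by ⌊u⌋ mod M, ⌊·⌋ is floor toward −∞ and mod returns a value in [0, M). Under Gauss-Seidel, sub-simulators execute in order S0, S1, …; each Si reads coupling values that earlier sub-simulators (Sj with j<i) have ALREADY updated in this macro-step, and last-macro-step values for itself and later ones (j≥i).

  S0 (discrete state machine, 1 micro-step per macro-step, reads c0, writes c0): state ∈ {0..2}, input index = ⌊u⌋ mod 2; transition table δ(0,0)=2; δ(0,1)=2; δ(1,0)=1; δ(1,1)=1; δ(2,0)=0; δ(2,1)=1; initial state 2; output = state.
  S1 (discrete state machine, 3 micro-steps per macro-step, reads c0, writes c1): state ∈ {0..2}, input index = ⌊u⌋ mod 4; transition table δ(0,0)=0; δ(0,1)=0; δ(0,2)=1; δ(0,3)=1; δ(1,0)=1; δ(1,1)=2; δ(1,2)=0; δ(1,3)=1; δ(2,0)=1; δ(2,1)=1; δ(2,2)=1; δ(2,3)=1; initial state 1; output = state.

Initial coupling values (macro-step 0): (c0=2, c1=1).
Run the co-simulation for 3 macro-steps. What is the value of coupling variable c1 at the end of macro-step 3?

macro 1: S0 reads c0=2 → after 1×micro: 0; S1 reads c0=0 → after 3×micro: 1 ⇒ (c0=0, c1=1)
macro 2: S0 reads c0=0 → after 1×micro: 2; S1 reads c0=2 → after 3×micro: 0 ⇒ (c0=2, c1=0)
macro 3: S0 reads c0=2 → after 1×micro: 0; S1 reads c0=0 → after 3×micro: 0 ⇒ (c0=0, c1=0)

c1 at macro-step 3 = 0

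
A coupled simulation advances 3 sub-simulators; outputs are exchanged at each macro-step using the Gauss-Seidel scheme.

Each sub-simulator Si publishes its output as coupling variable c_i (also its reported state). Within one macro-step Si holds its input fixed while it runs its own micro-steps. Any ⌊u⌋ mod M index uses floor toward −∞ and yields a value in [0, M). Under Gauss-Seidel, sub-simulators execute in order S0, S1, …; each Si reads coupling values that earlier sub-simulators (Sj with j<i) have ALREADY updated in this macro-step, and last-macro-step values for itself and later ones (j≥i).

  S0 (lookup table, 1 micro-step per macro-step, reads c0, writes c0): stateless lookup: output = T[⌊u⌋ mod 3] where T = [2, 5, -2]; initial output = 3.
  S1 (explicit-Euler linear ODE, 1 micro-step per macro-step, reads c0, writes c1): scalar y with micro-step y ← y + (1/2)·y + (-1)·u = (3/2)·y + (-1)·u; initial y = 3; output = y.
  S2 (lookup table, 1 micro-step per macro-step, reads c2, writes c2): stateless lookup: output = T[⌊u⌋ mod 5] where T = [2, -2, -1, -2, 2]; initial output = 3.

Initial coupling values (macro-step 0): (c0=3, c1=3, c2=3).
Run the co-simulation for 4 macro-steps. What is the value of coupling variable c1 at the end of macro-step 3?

c1 at macro-step 3 = 29/8

macro 1: S0 reads c0=3 → after 1×micro: 2; S1 reads c0=2 → after 1×micro: 5/2; S2 reads c2=3 → after 1×micro: -2 ⇒ (c0=2, c1=5/2, c2=-2)
macro 2: S0 reads c0=2 → after 1×micro: -2; S1 reads c0=-2 → after 1×micro: 23/4; S2 reads c2=-2 → after 1×micro: -2 ⇒ (c0=-2, c1=23/4, c2=-2)
macro 3: S0 reads c0=-2 → after 1×micro: 5; S1 reads c0=5 → after 1×micro: 29/8; S2 reads c2=-2 → after 1×micro: -2 ⇒ (c0=5, c1=29/8, c2=-2)
macro 4: S0 reads c0=5 → after 1×micro: -2; S1 reads c0=-2 → after 1×micro: 119/16; S2 reads c2=-2 → after 1×micro: -2 ⇒ (c0=-2, c1=119/16, c2=-2)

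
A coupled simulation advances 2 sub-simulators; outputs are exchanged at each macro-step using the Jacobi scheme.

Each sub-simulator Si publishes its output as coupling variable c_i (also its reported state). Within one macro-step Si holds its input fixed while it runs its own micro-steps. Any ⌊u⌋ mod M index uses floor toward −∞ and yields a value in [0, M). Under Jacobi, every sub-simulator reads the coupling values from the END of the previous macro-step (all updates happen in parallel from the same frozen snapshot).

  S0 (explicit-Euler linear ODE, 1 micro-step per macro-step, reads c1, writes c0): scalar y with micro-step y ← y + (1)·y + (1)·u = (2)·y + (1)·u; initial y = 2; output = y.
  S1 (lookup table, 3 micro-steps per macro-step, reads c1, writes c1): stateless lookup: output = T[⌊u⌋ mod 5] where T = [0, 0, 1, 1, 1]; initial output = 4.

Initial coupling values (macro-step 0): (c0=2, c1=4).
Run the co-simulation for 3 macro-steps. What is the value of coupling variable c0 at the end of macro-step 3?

macro 1: S0 reads c1=4 → after 1×micro: 8; S1 reads c1=4 → after 3×micro: 1 ⇒ (c0=8, c1=1)
macro 2: S0 reads c1=1 → after 1×micro: 17; S1 reads c1=1 → after 3×micro: 0 ⇒ (c0=17, c1=0)
macro 3: S0 reads c1=0 → after 1×micro: 34; S1 reads c1=0 → after 3×micro: 0 ⇒ (c0=34, c1=0)

c0 at macro-step 3 = 34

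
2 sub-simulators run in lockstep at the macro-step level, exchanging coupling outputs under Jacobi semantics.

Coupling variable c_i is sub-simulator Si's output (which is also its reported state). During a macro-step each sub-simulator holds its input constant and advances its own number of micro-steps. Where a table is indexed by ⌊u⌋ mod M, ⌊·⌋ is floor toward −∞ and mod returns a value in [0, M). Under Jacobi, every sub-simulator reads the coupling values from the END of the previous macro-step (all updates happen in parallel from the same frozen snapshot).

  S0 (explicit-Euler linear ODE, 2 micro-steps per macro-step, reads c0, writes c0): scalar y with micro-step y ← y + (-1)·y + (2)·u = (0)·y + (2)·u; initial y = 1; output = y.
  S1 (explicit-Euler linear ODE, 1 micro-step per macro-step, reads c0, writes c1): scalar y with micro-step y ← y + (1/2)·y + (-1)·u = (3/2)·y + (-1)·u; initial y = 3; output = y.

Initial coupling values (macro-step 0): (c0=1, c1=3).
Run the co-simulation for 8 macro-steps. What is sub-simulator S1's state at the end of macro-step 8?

S1 state at macro-step 8 = -98267/256

macro 1: S0 reads c0=1 → after 2×micro: 2; S1 reads c0=1 → after 1×micro: 7/2 ⇒ (c0=2, c1=7/2)
macro 2: S0 reads c0=2 → after 2×micro: 4; S1 reads c0=2 → after 1×micro: 13/4 ⇒ (c0=4, c1=13/4)
macro 3: S0 reads c0=4 → after 2×micro: 8; S1 reads c0=4 → after 1×micro: 7/8 ⇒ (c0=8, c1=7/8)
macro 4: S0 reads c0=8 → after 2×micro: 16; S1 reads c0=8 → after 1×micro: -107/16 ⇒ (c0=16, c1=-107/16)
macro 5: S0 reads c0=16 → after 2×micro: 32; S1 reads c0=16 → after 1×micro: -833/32 ⇒ (c0=32, c1=-833/32)
macro 6: S0 reads c0=32 → after 2×micro: 64; S1 reads c0=32 → after 1×micro: -4547/64 ⇒ (c0=64, c1=-4547/64)
macro 7: S0 reads c0=64 → after 2×micro: 128; S1 reads c0=64 → after 1×micro: -21833/128 ⇒ (c0=128, c1=-21833/128)
macro 8: S0 reads c0=128 → after 2×micro: 256; S1 reads c0=128 → after 1×micro: -98267/256 ⇒ (c0=256, c1=-98267/256)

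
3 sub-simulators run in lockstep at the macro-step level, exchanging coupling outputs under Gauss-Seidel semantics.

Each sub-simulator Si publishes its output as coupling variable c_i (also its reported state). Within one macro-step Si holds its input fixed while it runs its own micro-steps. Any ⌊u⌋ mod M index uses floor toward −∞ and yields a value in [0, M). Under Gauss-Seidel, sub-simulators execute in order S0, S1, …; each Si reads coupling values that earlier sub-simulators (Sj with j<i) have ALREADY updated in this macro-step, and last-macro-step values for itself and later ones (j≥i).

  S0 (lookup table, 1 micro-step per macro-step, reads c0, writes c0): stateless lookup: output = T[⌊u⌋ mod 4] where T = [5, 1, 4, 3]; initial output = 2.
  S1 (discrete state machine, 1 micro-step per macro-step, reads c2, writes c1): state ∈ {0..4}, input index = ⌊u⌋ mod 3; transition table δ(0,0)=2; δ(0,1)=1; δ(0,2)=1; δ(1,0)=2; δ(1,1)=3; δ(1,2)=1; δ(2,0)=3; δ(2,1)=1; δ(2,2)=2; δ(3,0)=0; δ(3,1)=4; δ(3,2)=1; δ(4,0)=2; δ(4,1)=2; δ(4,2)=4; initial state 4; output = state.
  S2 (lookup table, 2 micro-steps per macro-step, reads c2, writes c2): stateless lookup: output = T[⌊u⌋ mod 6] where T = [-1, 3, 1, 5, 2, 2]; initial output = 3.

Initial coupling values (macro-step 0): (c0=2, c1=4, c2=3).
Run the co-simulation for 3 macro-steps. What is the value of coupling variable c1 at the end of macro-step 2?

c1 at macro-step 2 = 2

macro 1: S0 reads c0=2 → after 1×micro: 4; S1 reads c2=3 → after 1×micro: 2; S2 reads c2=3 → after 2×micro: 5 ⇒ (c0=4, c1=2, c2=5)
macro 2: S0 reads c0=4 → after 1×micro: 5; S1 reads c2=5 → after 1×micro: 2; S2 reads c2=5 → after 2×micro: 2 ⇒ (c0=5, c1=2, c2=2)
macro 3: S0 reads c0=5 → after 1×micro: 1; S1 reads c2=2 → after 1×micro: 2; S2 reads c2=2 → after 2×micro: 1 ⇒ (c0=1, c1=2, c2=1)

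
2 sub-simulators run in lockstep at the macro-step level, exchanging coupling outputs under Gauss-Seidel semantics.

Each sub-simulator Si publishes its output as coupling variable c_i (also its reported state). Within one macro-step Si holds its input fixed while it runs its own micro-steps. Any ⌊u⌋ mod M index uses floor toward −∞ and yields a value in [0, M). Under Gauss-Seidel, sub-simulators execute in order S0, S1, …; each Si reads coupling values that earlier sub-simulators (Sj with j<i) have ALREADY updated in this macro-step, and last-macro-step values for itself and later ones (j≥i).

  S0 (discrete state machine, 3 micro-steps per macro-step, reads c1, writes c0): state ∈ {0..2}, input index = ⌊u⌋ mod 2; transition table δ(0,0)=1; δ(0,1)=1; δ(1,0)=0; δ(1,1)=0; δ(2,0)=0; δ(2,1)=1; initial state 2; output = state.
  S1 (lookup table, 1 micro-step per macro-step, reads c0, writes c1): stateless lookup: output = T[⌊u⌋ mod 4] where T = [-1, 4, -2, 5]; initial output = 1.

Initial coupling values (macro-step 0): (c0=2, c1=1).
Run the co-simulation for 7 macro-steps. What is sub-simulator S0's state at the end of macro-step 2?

macro 1: S0 reads c1=1 → after 3×micro: 1; S1 reads c0=1 → after 1×micro: 4 ⇒ (c0=1, c1=4)
macro 2: S0 reads c1=4 → after 3×micro: 0; S1 reads c0=0 → after 1×micro: -1 ⇒ (c0=0, c1=-1)
macro 3: S0 reads c1=-1 → after 3×micro: 1; S1 reads c0=1 → after 1×micro: 4 ⇒ (c0=1, c1=4)
macro 4: S0 reads c1=4 → after 3×micro: 0; S1 reads c0=0 → after 1×micro: -1 ⇒ (c0=0, c1=-1)
macro 5: S0 reads c1=-1 → after 3×micro: 1; S1 reads c0=1 → after 1×micro: 4 ⇒ (c0=1, c1=4)
macro 6: S0 reads c1=4 → after 3×micro: 0; S1 reads c0=0 → after 1×micro: -1 ⇒ (c0=0, c1=-1)
macro 7: S0 reads c1=-1 → after 3×micro: 1; S1 reads c0=1 → after 1×micro: 4 ⇒ (c0=1, c1=4)

S0 state at macro-step 2 = 0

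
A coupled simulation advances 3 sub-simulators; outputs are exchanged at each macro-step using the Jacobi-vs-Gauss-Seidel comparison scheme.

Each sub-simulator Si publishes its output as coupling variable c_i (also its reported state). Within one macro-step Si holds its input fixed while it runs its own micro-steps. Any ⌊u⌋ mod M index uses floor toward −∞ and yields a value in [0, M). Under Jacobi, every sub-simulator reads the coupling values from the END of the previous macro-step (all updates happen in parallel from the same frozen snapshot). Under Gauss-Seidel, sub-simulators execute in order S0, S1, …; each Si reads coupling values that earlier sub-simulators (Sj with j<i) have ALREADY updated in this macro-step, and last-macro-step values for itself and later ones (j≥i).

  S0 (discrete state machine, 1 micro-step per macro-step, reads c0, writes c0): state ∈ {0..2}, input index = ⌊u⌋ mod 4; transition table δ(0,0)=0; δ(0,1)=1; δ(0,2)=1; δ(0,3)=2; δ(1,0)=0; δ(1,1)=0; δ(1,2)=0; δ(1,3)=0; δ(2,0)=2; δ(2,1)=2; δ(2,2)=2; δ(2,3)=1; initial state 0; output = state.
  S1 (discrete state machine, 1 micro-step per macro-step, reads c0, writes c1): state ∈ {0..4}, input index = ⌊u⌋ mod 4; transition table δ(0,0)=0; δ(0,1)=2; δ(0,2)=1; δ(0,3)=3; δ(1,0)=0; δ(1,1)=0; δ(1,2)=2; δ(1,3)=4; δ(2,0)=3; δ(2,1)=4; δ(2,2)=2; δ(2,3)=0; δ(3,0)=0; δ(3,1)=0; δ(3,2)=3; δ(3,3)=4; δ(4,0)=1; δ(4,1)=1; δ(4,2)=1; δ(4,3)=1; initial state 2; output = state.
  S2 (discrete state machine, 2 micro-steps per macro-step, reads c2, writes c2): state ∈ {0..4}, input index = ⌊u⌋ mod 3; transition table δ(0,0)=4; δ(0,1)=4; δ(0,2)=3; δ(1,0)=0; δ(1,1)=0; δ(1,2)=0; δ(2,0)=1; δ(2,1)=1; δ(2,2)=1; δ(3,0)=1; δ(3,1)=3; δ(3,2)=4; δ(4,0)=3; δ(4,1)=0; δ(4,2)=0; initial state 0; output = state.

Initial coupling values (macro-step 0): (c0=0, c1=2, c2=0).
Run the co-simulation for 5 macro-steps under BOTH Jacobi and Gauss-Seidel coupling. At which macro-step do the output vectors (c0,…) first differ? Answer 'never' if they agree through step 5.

first divergence at macro-step: never

[Jacobi] macro 1: S0 reads c0=0 → after 1×micro: 0; S1 reads c0=0 → after 1×micro: 3; S2 reads c2=0 → after 2×micro: 3 ⇒ (c0=0, c1=3, c2=3)
[Jacobi] macro 2: S0 reads c0=0 → after 1×micro: 0; S1 reads c0=0 → after 1×micro: 0; S2 reads c2=3 → after 2×micro: 0 ⇒ (c0=0, c1=0, c2=0)
[Jacobi] macro 3: S0 reads c0=0 → after 1×micro: 0; S1 reads c0=0 → after 1×micro: 0; S2 reads c2=0 → after 2×micro: 3 ⇒ (c0=0, c1=0, c2=3)
[Jacobi] macro 4: S0 reads c0=0 → after 1×micro: 0; S1 reads c0=0 → after 1×micro: 0; S2 reads c2=3 → after 2×micro: 0 ⇒ (c0=0, c1=0, c2=0)
[Jacobi] macro 5: S0 reads c0=0 → after 1×micro: 0; S1 reads c0=0 → after 1×micro: 0; S2 reads c2=0 → after 2×micro: 3 ⇒ (c0=0, c1=0, c2=3)
[Gauss-Seidel] macro 1: S0 reads c0=0 → after 1×micro: 0; S1 reads c0=0 → after 1×micro: 3; S2 reads c2=0 → after 2×micro: 3 ⇒ (c0=0, c1=3, c2=3)
[Gauss-Seidel] macro 2: S0 reads c0=0 → after 1×micro: 0; S1 reads c0=0 → after 1×micro: 0; S2 reads c2=3 → after 2×micro: 0 ⇒ (c0=0, c1=0, c2=0)
[Gauss-Seidel] macro 3: S0 reads c0=0 → after 1×micro: 0; S1 reads c0=0 → after 1×micro: 0; S2 reads c2=0 → after 2×micro: 3 ⇒ (c0=0, c1=0, c2=3)
[Gauss-Seidel] macro 4: S0 reads c0=0 → after 1×micro: 0; S1 reads c0=0 → after 1×micro: 0; S2 reads c2=3 → after 2×micro: 0 ⇒ (c0=0, c1=0, c2=0)
[Gauss-Seidel] macro 5: S0 reads c0=0 → after 1×micro: 0; S1 reads c0=0 → after 1×micro: 0; S2 reads c2=0 → after 2×micro: 3 ⇒ (c0=0, c1=0, c2=3)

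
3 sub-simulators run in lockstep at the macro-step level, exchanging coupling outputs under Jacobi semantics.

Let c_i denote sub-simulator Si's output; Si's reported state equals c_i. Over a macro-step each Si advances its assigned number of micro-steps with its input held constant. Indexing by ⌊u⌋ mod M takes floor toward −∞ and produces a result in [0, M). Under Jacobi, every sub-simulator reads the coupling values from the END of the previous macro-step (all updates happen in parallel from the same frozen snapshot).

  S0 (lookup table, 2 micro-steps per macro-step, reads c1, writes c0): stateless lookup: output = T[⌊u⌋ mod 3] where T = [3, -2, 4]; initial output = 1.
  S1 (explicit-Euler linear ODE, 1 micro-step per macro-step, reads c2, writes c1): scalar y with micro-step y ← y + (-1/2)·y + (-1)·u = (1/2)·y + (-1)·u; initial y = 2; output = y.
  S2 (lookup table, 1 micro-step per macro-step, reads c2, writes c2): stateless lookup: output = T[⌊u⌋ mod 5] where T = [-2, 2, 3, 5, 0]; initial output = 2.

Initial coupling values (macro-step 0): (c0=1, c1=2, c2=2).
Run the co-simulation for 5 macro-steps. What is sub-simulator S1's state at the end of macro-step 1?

macro 1: S0 reads c1=2 → after 2×micro: 4; S1 reads c2=2 → after 1×micro: -1; S2 reads c2=2 → after 1×micro: 3 ⇒ (c0=4, c1=-1, c2=3)
macro 2: S0 reads c1=-1 → after 2×micro: 4; S1 reads c2=3 → after 1×micro: -7/2; S2 reads c2=3 → after 1×micro: 5 ⇒ (c0=4, c1=-7/2, c2=5)
macro 3: S0 reads c1=-7/2 → after 2×micro: 4; S1 reads c2=5 → after 1×micro: -27/4; S2 reads c2=5 → after 1×micro: -2 ⇒ (c0=4, c1=-27/4, c2=-2)
macro 4: S0 reads c1=-27/4 → after 2×micro: 4; S1 reads c2=-2 → after 1×micro: -11/8; S2 reads c2=-2 → after 1×micro: 5 ⇒ (c0=4, c1=-11/8, c2=5)
macro 5: S0 reads c1=-11/8 → after 2×micro: -2; S1 reads c2=5 → after 1×micro: -91/16; S2 reads c2=5 → after 1×micro: -2 ⇒ (c0=-2, c1=-91/16, c2=-2)

S1 state at macro-step 1 = -1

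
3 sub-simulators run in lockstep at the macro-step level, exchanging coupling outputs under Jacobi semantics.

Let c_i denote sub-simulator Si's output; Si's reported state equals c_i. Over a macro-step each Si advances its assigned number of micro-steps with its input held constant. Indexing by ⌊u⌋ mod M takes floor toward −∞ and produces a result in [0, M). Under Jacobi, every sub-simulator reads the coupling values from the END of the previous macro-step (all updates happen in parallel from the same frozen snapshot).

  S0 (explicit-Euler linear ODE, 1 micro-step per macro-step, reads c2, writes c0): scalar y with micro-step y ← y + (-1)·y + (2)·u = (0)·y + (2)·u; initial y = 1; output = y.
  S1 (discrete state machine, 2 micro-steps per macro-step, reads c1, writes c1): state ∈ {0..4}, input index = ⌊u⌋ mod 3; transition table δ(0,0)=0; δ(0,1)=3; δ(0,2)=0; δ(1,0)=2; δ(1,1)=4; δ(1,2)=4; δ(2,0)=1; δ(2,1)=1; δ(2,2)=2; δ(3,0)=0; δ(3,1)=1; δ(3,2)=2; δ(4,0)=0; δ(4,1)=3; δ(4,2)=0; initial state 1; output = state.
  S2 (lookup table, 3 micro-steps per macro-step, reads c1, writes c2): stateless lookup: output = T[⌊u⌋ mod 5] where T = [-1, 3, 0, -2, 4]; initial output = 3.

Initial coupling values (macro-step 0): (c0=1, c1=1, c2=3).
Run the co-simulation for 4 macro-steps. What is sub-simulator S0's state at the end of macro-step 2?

S0 state at macro-step 2 = 6

macro 1: S0 reads c2=3 → after 1×micro: 6; S1 reads c1=1 → after 2×micro: 3; S2 reads c1=1 → after 3×micro: 3 ⇒ (c0=6, c1=3, c2=3)
macro 2: S0 reads c2=3 → after 1×micro: 6; S1 reads c1=3 → after 2×micro: 0; S2 reads c1=3 → after 3×micro: -2 ⇒ (c0=6, c1=0, c2=-2)
macro 3: S0 reads c2=-2 → after 1×micro: -4; S1 reads c1=0 → after 2×micro: 0; S2 reads c1=0 → after 3×micro: -1 ⇒ (c0=-4, c1=0, c2=-1)
macro 4: S0 reads c2=-1 → after 1×micro: -2; S1 reads c1=0 → after 2×micro: 0; S2 reads c1=0 → after 3×micro: -1 ⇒ (c0=-2, c1=0, c2=-1)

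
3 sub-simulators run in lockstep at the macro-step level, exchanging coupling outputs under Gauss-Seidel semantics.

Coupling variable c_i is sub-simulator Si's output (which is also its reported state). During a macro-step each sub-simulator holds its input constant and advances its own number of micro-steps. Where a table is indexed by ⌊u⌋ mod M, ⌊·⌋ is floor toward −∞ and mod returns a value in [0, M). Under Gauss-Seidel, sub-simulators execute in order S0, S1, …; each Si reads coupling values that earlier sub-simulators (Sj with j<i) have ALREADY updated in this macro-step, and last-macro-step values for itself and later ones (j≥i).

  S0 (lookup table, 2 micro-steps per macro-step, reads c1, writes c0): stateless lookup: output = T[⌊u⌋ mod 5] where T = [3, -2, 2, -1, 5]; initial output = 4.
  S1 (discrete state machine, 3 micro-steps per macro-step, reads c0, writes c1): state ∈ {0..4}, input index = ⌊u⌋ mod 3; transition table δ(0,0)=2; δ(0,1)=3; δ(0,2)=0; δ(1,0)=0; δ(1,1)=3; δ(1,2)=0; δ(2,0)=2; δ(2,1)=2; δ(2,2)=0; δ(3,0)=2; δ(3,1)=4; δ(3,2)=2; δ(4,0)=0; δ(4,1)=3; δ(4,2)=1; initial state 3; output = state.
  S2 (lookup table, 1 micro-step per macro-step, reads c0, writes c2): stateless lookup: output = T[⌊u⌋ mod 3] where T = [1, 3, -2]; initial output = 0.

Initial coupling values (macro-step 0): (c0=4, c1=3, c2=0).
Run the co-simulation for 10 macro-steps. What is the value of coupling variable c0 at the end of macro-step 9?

macro 1: S0 reads c1=3 → after 2×micro: -1; S1 reads c0=-1 → after 3×micro: 0; S2 reads c0=-1 → after 1×micro: -2 ⇒ (c0=-1, c1=0, c2=-2)
macro 2: S0 reads c1=0 → after 2×micro: 3; S1 reads c0=3 → after 3×micro: 2; S2 reads c0=3 → after 1×micro: 1 ⇒ (c0=3, c1=2, c2=1)
macro 3: S0 reads c1=2 → after 2×micro: 2; S1 reads c0=2 → after 3×micro: 0; S2 reads c0=2 → after 1×micro: -2 ⇒ (c0=2, c1=0, c2=-2)
macro 4: S0 reads c1=0 → after 2×micro: 3; S1 reads c0=3 → after 3×micro: 2; S2 reads c0=3 → after 1×micro: 1 ⇒ (c0=3, c1=2, c2=1)
macro 5: S0 reads c1=2 → after 2×micro: 2; S1 reads c0=2 → after 3×micro: 0; S2 reads c0=2 → after 1×micro: -2 ⇒ (c0=2, c1=0, c2=-2)
macro 6: S0 reads c1=0 → after 2×micro: 3; S1 reads c0=3 → after 3×micro: 2; S2 reads c0=3 → after 1×micro: 1 ⇒ (c0=3, c1=2, c2=1)
macro 7: S0 reads c1=2 → after 2×micro: 2; S1 reads c0=2 → after 3×micro: 0; S2 reads c0=2 → after 1×micro: -2 ⇒ (c0=2, c1=0, c2=-2)
macro 8: S0 reads c1=0 → after 2×micro: 3; S1 reads c0=3 → after 3×micro: 2; S2 reads c0=3 → after 1×micro: 1 ⇒ (c0=3, c1=2, c2=1)
macro 9: S0 reads c1=2 → after 2×micro: 2; S1 reads c0=2 → after 3×micro: 0; S2 reads c0=2 → after 1×micro: -2 ⇒ (c0=2, c1=0, c2=-2)
macro 10: S0 reads c1=0 → after 2×micro: 3; S1 reads c0=3 → after 3×micro: 2; S2 reads c0=3 → after 1×micro: 1 ⇒ (c0=3, c1=2, c2=1)

c0 at macro-step 9 = 2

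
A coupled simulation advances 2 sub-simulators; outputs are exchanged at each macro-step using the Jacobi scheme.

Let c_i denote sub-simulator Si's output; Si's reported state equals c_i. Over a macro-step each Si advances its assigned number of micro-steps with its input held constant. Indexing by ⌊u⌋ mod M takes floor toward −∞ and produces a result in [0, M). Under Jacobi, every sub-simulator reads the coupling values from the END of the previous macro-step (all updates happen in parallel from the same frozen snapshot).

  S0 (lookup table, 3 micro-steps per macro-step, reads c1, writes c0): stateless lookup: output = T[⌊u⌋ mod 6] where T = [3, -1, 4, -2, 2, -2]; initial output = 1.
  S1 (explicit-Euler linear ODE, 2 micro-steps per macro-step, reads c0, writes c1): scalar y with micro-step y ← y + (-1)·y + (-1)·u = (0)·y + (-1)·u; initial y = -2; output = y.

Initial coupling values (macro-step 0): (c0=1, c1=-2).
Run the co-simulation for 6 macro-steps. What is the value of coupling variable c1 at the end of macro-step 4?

macro 1: S0 reads c1=-2 → after 3×micro: 2; S1 reads c0=1 → after 2×micro: -1 ⇒ (c0=2, c1=-1)
macro 2: S0 reads c1=-1 → after 3×micro: -2; S1 reads c0=2 → after 2×micro: -2 ⇒ (c0=-2, c1=-2)
macro 3: S0 reads c1=-2 → after 3×micro: 2; S1 reads c0=-2 → after 2×micro: 2 ⇒ (c0=2, c1=2)
macro 4: S0 reads c1=2 → after 3×micro: 4; S1 reads c0=2 → after 2×micro: -2 ⇒ (c0=4, c1=-2)
macro 5: S0 reads c1=-2 → after 3×micro: 2; S1 reads c0=4 → after 2×micro: -4 ⇒ (c0=2, c1=-4)
macro 6: S0 reads c1=-4 → after 3×micro: 4; S1 reads c0=2 → after 2×micro: -2 ⇒ (c0=4, c1=-2)

c1 at macro-step 4 = -2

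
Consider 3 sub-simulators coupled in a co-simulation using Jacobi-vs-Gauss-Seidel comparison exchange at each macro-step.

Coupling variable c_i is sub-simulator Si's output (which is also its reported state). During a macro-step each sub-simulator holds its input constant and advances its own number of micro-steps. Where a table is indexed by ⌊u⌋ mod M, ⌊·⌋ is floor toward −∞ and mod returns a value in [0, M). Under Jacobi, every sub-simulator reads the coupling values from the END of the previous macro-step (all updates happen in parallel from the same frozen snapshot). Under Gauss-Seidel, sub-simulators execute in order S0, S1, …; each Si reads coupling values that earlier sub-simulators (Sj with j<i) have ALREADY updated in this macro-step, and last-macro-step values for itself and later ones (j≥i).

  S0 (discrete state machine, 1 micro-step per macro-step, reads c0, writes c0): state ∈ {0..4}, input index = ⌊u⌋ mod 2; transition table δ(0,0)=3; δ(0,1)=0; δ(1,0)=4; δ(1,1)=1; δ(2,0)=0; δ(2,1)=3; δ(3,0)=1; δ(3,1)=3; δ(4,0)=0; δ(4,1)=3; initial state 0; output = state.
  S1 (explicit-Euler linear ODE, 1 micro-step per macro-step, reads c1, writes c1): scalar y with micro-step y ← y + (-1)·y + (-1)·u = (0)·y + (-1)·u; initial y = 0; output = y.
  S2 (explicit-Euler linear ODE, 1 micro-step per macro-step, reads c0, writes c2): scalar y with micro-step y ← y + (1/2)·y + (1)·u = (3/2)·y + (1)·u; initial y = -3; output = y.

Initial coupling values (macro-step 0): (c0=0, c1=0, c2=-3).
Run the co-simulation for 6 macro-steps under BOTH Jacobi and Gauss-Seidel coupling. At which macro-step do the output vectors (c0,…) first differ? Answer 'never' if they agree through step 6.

[Jacobi] macro 1: S0 reads c0=0 → after 1×micro: 3; S1 reads c1=0 → after 1×micro: 0; S2 reads c0=0 → after 1×micro: -9/2 ⇒ (c0=3, c1=0, c2=-9/2)
[Jacobi] macro 2: S0 reads c0=3 → after 1×micro: 3; S1 reads c1=0 → after 1×micro: 0; S2 reads c0=3 → after 1×micro: -15/4 ⇒ (c0=3, c1=0, c2=-15/4)
[Jacobi] macro 3: S0 reads c0=3 → after 1×micro: 3; S1 reads c1=0 → after 1×micro: 0; S2 reads c0=3 → after 1×micro: -21/8 ⇒ (c0=3, c1=0, c2=-21/8)
[Jacobi] macro 4: S0 reads c0=3 → after 1×micro: 3; S1 reads c1=0 → after 1×micro: 0; S2 reads c0=3 → after 1×micro: -15/16 ⇒ (c0=3, c1=0, c2=-15/16)
[Jacobi] macro 5: S0 reads c0=3 → after 1×micro: 3; S1 reads c1=0 → after 1×micro: 0; S2 reads c0=3 → after 1×micro: 51/32 ⇒ (c0=3, c1=0, c2=51/32)
[Jacobi] macro 6: S0 reads c0=3 → after 1×micro: 3; S1 reads c1=0 → after 1×micro: 0; S2 reads c0=3 → after 1×micro: 345/64 ⇒ (c0=3, c1=0, c2=345/64)
[Gauss-Seidel] macro 1: S0 reads c0=0 → after 1×micro: 3; S1 reads c1=0 → after 1×micro: 0; S2 reads c0=3 → after 1×micro: -3/2 ⇒ (c0=3, c1=0, c2=-3/2)
[Gauss-Seidel] macro 2: S0 reads c0=3 → after 1×micro: 3; S1 reads c1=0 → after 1×micro: 0; S2 reads c0=3 → after 1×micro: 3/4 ⇒ (c0=3, c1=0, c2=3/4)
[Gauss-Seidel] macro 3: S0 reads c0=3 → after 1×micro: 3; S1 reads c1=0 → after 1×micro: 0; S2 reads c0=3 → after 1×micro: 33/8 ⇒ (c0=3, c1=0, c2=33/8)
[Gauss-Seidel] macro 4: S0 reads c0=3 → after 1×micro: 3; S1 reads c1=0 → after 1×micro: 0; S2 reads c0=3 → after 1×micro: 147/16 ⇒ (c0=3, c1=0, c2=147/16)
[Gauss-Seidel] macro 5: S0 reads c0=3 → after 1×micro: 3; S1 reads c1=0 → after 1×micro: 0; S2 reads c0=3 → after 1×micro: 537/32 ⇒ (c0=3, c1=0, c2=537/32)
[Gauss-Seidel] macro 6: S0 reads c0=3 → after 1×micro: 3; S1 reads c1=0 → after 1×micro: 0; S2 reads c0=3 → after 1×micro: 1803/64 ⇒ (c0=3, c1=0, c2=1803/64)

first divergence at macro-step: 1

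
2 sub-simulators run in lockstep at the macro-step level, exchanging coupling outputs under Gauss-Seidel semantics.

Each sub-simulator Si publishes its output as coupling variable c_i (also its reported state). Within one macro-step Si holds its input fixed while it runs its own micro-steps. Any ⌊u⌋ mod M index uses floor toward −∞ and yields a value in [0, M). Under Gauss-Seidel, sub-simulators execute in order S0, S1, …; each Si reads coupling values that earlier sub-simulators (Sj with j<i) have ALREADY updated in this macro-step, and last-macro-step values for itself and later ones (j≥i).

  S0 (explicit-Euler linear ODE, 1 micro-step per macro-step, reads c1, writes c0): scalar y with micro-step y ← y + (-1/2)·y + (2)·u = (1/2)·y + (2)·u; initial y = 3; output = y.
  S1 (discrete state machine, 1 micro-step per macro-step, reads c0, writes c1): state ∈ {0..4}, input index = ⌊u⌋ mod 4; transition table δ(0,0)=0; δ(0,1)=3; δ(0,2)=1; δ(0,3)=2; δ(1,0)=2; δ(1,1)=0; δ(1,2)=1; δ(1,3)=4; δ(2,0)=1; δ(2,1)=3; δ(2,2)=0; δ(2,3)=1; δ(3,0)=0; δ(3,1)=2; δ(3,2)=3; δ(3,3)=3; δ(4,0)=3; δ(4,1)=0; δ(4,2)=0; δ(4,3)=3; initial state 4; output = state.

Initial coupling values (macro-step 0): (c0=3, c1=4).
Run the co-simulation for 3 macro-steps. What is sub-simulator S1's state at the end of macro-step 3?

macro 1: S0 reads c1=4 → after 1×micro: 19/2; S1 reads c0=19/2 → after 1×micro: 0 ⇒ (c0=19/2, c1=0)
macro 2: S0 reads c1=0 → after 1×micro: 19/4; S1 reads c0=19/4 → after 1×micro: 0 ⇒ (c0=19/4, c1=0)
macro 3: S0 reads c1=0 → after 1×micro: 19/8; S1 reads c0=19/8 → after 1×micro: 1 ⇒ (c0=19/8, c1=1)

S1 state at macro-step 3 = 1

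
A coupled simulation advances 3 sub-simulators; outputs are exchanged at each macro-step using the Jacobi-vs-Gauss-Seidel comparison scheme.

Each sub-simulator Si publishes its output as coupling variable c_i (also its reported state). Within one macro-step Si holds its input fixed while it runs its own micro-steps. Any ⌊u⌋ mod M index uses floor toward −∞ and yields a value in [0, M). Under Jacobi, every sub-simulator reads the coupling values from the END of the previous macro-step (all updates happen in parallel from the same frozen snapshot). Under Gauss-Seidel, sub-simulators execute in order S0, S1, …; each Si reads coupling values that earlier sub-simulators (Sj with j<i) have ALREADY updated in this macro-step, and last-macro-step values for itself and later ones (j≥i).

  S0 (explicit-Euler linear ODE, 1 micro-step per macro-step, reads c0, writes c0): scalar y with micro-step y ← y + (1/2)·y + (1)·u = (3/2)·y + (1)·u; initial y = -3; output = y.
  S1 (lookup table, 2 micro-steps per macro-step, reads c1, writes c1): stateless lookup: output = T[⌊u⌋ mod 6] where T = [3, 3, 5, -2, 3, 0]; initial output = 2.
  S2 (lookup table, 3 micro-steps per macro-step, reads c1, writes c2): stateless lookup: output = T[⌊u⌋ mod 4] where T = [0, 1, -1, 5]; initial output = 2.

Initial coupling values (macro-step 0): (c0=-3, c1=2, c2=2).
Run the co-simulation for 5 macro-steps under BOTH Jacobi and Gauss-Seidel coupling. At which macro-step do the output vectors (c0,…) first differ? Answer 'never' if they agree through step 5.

first divergence at macro-step: 1

[Jacobi] macro 1: S0 reads c0=-3 → after 1×micro: -15/2; S1 reads c1=2 → after 2×micro: 5; S2 reads c1=2 → after 3×micro: -1 ⇒ (c0=-15/2, c1=5, c2=-1)
[Jacobi] macro 2: S0 reads c0=-15/2 → after 1×micro: -75/4; S1 reads c1=5 → after 2×micro: 0; S2 reads c1=5 → after 3×micro: 1 ⇒ (c0=-75/4, c1=0, c2=1)
[Jacobi] macro 3: S0 reads c0=-75/4 → after 1×micro: -375/8; S1 reads c1=0 → after 2×micro: 3; S2 reads c1=0 → after 3×micro: 0 ⇒ (c0=-375/8, c1=3, c2=0)
[Jacobi] macro 4: S0 reads c0=-375/8 → after 1×micro: -1875/16; S1 reads c1=3 → after 2×micro: -2; S2 reads c1=3 → after 3×micro: 5 ⇒ (c0=-1875/16, c1=-2, c2=5)
[Jacobi] macro 5: S0 reads c0=-1875/16 → after 1×micro: -9375/32; S1 reads c1=-2 → after 2×micro: 3; S2 reads c1=-2 → after 3×micro: -1 ⇒ (c0=-9375/32, c1=3, c2=-1)
[Gauss-Seidel] macro 1: S0 reads c0=-3 → after 1×micro: -15/2; S1 reads c1=2 → after 2×micro: 5; S2 reads c1=5 → after 3×micro: 1 ⇒ (c0=-15/2, c1=5, c2=1)
[Gauss-Seidel] macro 2: S0 reads c0=-15/2 → after 1×micro: -75/4; S1 reads c1=5 → after 2×micro: 0; S2 reads c1=0 → after 3×micro: 0 ⇒ (c0=-75/4, c1=0, c2=0)
[Gauss-Seidel] macro 3: S0 reads c0=-75/4 → after 1×micro: -375/8; S1 reads c1=0 → after 2×micro: 3; S2 reads c1=3 → after 3×micro: 5 ⇒ (c0=-375/8, c1=3, c2=5)
[Gauss-Seidel] macro 4: S0 reads c0=-375/8 → after 1×micro: -1875/16; S1 reads c1=3 → after 2×micro: -2; S2 reads c1=-2 → after 3×micro: -1 ⇒ (c0=-1875/16, c1=-2, c2=-1)
[Gauss-Seidel] macro 5: S0 reads c0=-1875/16 → after 1×micro: -9375/32; S1 reads c1=-2 → after 2×micro: 3; S2 reads c1=3 → after 3×micro: 5 ⇒ (c0=-9375/32, c1=3, c2=5)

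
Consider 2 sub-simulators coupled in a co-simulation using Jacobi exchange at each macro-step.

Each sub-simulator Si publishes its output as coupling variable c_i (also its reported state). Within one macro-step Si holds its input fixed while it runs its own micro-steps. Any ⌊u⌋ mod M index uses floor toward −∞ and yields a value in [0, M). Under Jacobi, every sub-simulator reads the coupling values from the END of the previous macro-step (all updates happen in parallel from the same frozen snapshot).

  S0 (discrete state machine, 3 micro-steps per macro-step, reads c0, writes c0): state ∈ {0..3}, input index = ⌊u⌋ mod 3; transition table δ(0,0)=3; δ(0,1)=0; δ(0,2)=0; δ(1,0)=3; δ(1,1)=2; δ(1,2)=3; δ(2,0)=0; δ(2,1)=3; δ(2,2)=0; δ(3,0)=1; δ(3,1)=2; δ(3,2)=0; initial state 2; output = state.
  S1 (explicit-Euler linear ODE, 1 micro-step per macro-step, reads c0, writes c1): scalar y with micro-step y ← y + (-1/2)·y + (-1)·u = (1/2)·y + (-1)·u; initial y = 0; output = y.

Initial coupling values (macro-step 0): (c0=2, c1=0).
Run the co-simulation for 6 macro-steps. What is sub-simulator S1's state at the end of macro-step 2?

S1 state at macro-step 2 = -1

macro 1: S0 reads c0=2 → after 3×micro: 0; S1 reads c0=2 → after 1×micro: -2 ⇒ (c0=0, c1=-2)
macro 2: S0 reads c0=0 → after 3×micro: 3; S1 reads c0=0 → after 1×micro: -1 ⇒ (c0=3, c1=-1)
macro 3: S0 reads c0=3 → after 3×micro: 1; S1 reads c0=3 → after 1×micro: -7/2 ⇒ (c0=1, c1=-7/2)
macro 4: S0 reads c0=1 → after 3×micro: 2; S1 reads c0=1 → after 1×micro: -11/4 ⇒ (c0=2, c1=-11/4)
macro 5: S0 reads c0=2 → after 3×micro: 0; S1 reads c0=2 → after 1×micro: -27/8 ⇒ (c0=0, c1=-27/8)
macro 6: S0 reads c0=0 → after 3×micro: 3; S1 reads c0=0 → after 1×micro: -27/16 ⇒ (c0=3, c1=-27/16)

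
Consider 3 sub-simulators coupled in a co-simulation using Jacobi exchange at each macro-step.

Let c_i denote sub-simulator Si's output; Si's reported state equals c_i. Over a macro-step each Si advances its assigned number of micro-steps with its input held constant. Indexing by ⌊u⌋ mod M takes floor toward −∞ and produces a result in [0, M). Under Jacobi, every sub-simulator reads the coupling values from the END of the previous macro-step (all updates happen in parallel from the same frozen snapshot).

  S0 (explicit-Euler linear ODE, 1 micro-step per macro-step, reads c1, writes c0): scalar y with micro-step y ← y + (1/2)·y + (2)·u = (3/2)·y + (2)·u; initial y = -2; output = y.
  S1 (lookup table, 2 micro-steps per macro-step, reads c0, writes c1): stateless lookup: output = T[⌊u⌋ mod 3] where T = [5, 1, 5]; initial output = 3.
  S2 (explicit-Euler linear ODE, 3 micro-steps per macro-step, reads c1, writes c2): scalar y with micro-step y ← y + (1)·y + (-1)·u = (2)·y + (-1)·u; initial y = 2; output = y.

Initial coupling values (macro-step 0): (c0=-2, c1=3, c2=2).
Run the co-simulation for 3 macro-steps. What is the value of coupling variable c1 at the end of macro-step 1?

macro 1: S0 reads c1=3 → after 1×micro: 3; S1 reads c0=-2 → after 2×micro: 1; S2 reads c1=3 → after 3×micro: -5 ⇒ (c0=3, c1=1, c2=-5)
macro 2: S0 reads c1=1 → after 1×micro: 13/2; S1 reads c0=3 → after 2×micro: 5; S2 reads c1=1 → after 3×micro: -47 ⇒ (c0=13/2, c1=5, c2=-47)
macro 3: S0 reads c1=5 → after 1×micro: 79/4; S1 reads c0=13/2 → after 2×micro: 5; S2 reads c1=5 → after 3×micro: -411 ⇒ (c0=79/4, c1=5, c2=-411)

c1 at macro-step 1 = 1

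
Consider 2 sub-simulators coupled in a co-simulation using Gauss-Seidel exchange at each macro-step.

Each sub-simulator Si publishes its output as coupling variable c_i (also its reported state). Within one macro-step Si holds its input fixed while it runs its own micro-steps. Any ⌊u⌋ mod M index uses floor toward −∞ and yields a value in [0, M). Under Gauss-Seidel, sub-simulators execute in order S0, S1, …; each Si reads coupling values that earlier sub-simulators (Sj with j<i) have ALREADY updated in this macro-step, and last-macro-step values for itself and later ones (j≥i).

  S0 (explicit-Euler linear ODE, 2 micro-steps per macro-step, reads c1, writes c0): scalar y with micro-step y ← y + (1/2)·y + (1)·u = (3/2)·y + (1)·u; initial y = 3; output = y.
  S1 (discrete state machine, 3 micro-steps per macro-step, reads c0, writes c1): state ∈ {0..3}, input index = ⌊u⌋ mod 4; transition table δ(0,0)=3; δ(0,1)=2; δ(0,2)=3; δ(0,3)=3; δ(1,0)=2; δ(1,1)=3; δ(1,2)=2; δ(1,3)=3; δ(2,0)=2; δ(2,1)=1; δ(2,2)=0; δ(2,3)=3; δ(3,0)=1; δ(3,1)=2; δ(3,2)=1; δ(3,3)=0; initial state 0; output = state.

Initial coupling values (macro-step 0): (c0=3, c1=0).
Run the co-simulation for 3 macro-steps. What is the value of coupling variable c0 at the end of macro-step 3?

macro 1: S0 reads c1=0 → after 2×micro: 27/4; S1 reads c0=27/4 → after 3×micro: 2 ⇒ (c0=27/4, c1=2)
macro 2: S0 reads c1=2 → after 2×micro: 323/16; S1 reads c0=323/16 → after 3×micro: 2 ⇒ (c0=323/16, c1=2)
macro 3: S0 reads c1=2 → after 2×micro: 3227/64; S1 reads c0=3227/64 → after 3×micro: 1 ⇒ (c0=3227/64, c1=1)

c0 at macro-step 3 = 3227/64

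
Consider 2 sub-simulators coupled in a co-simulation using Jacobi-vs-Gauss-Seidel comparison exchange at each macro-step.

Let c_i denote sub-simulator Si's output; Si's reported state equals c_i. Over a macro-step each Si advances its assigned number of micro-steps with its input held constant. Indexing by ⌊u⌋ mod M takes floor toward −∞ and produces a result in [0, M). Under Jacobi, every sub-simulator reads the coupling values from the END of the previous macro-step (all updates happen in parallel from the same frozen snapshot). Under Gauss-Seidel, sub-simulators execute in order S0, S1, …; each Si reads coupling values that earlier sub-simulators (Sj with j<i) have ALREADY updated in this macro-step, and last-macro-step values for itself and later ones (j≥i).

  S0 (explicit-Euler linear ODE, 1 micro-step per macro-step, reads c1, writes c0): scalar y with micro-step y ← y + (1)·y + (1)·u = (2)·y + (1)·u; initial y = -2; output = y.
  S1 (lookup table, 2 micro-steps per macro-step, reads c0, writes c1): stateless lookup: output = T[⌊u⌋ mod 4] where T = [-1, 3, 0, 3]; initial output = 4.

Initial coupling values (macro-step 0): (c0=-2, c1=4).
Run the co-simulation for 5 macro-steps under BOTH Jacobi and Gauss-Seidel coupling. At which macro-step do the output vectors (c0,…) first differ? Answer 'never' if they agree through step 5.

[Jacobi] macro 1: S0 reads c1=4 → after 1×micro: 0; S1 reads c0=-2 → after 2×micro: 0 ⇒ (c0=0, c1=0)
[Jacobi] macro 2: S0 reads c1=0 → after 1×micro: 0; S1 reads c0=0 → after 2×micro: -1 ⇒ (c0=0, c1=-1)
[Jacobi] macro 3: S0 reads c1=-1 → after 1×micro: -1; S1 reads c0=0 → after 2×micro: -1 ⇒ (c0=-1, c1=-1)
[Jacobi] macro 4: S0 reads c1=-1 → after 1×micro: -3; S1 reads c0=-1 → after 2×micro: 3 ⇒ (c0=-3, c1=3)
[Jacobi] macro 5: S0 reads c1=3 → after 1×micro: -3; S1 reads c0=-3 → after 2×micro: 3 ⇒ (c0=-3, c1=3)
[Gauss-Seidel] macro 1: S0 reads c1=4 → after 1×micro: 0; S1 reads c0=0 → after 2×micro: -1 ⇒ (c0=0, c1=-1)
[Gauss-Seidel] macro 2: S0 reads c1=-1 → after 1×micro: -1; S1 reads c0=-1 → after 2×micro: 3 ⇒ (c0=-1, c1=3)
[Gauss-Seidel] macro 3: S0 reads c1=3 → after 1×micro: 1; S1 reads c0=1 → after 2×micro: 3 ⇒ (c0=1, c1=3)
[Gauss-Seidel] macro 4: S0 reads c1=3 → after 1×micro: 5; S1 reads c0=5 → after 2×micro: 3 ⇒ (c0=5, c1=3)
[Gauss-Seidel] macro 5: S0 reads c1=3 → after 1×micro: 13; S1 reads c0=13 → after 2×micro: 3 ⇒ (c0=13, c1=3)

first divergence at macro-step: 1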